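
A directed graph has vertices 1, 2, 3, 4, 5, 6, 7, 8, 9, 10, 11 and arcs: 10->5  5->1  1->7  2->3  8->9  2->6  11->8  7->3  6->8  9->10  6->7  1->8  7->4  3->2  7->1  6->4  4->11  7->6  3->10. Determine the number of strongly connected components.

1

{1, 2, 3, 4, 5, 6, 7, 8, 9, 10, 11} are all mutually reachable — one SCC of size 11.
That gives 1 strongly connected component.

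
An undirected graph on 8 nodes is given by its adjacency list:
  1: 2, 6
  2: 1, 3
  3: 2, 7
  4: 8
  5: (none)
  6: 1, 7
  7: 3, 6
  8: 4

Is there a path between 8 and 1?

No

The component containing 8 is {4, 8}, and 1 is not in it.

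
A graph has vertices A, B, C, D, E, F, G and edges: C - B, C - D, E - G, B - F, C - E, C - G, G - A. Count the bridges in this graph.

4

The edges on the cycle C-E-G-C are not bridges since each lies on that cycle.
But removing B - F disconnects B from F; removing G - A disconnects G from A; removing C - D disconnects C from D; removing C - B disconnects C from B — these are bridges.
That makes 4 bridges.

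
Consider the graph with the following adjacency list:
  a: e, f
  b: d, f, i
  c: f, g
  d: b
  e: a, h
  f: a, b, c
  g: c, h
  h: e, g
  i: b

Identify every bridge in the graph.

The edges on the cycle f-a-e-h-g-c-f are not bridges since each lies on that cycle.
But removing b-i disconnects b from i; removing d-b disconnects d from b; removing f-b disconnects f from b — these are bridges.

b-d, b-f, b-i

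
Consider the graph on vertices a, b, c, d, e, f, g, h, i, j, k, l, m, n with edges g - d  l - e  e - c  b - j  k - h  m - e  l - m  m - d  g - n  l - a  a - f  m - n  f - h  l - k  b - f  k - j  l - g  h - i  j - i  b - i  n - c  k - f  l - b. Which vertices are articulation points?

Removing l increases the component count from 1 to 2, so l is a cut vertex.
By contrast removing e leaves 1 component; it is not a cut vertex. No other vertex is a cut vertex either.

l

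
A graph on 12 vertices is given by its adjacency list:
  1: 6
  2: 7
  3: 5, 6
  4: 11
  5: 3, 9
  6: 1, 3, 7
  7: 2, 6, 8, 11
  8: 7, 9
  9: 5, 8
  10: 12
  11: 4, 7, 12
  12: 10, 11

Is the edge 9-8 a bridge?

No

After removing 9-8, the path 9-5-3-6-7-8 still connects them, so the edge is not a bridge.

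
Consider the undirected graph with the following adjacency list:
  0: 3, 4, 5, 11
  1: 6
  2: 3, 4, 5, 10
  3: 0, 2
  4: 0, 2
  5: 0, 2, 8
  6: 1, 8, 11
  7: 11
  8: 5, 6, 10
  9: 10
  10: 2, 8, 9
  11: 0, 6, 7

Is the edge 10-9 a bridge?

Yes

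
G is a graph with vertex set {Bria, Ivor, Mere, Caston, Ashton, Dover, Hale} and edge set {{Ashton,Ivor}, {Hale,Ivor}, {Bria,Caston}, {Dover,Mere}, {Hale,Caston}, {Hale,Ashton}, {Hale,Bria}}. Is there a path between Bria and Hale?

From Bria we can reach Bria, Hale, Ivor, Ashton, Caston, which includes Hale.

Yes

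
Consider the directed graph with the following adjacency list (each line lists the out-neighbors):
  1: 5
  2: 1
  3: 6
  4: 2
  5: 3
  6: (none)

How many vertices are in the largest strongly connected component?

1

{6} is an SCC by itself.
{3} is an SCC by itself.
{5} is an SCC by itself.
{1} is an SCC by itself.
{2} is an SCC by itself.
(and 1 more singleton SCC)
The largest has 1 vertex.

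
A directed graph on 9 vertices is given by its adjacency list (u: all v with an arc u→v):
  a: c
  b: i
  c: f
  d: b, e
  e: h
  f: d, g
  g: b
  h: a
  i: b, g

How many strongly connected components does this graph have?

2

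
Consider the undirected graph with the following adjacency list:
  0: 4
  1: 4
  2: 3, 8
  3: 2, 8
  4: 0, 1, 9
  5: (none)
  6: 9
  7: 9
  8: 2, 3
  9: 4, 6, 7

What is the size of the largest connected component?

6

5 is isolated — a component by itself.
Starting from 2 we can reach 2, 3, 8. That is one component of size 3.
Starting from 0 we can reach 0, 1, 4, 6, 7, 9. That is one component of size 6.
The largest has 6 vertices.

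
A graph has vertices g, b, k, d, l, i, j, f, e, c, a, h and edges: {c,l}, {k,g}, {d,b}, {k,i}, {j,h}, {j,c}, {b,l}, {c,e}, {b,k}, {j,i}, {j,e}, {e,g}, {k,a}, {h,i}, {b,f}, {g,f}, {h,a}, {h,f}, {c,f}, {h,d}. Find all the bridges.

none

The edges on the cycle h-d-b-k-i-h are not bridges since each lies on that cycle.
Every edge lies on some cycle, so there are no bridges.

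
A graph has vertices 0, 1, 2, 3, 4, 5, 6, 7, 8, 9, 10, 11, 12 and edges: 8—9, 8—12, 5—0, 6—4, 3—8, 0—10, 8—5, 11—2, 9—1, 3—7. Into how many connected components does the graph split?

3

Starting from 2 we can reach 2, 11. That is one component of size 2.
Starting from 4 we can reach 4, 6. That is one component of size 2.
Starting from 0 we can reach 0, 1, 3, 5, 7, 8, 9, 10, 12. That is one component of size 9.
Total: 3 components.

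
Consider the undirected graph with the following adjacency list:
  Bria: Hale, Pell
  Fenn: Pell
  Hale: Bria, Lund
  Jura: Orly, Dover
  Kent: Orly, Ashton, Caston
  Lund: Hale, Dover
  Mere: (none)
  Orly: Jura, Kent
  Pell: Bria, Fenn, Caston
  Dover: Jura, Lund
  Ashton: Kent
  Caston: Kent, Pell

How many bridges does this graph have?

The edges on the cycle Lund-Dover-Jura-Orly-Kent-Caston-Pell-Bria-Hale-Lund are not bridges since each lies on that cycle.
But removing Ashton-Kent disconnects Ashton from Kent; removing Fenn-Pell disconnects Fenn from Pell — these are bridges.
That makes 2 bridges.

2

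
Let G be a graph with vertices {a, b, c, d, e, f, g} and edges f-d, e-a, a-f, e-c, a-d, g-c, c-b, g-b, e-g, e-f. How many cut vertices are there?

Removing e increases the component count from 1 to 2, so e is a cut vertex.
By contrast removing d leaves 1 component; it is not a cut vertex. No other vertex is a cut vertex either.

1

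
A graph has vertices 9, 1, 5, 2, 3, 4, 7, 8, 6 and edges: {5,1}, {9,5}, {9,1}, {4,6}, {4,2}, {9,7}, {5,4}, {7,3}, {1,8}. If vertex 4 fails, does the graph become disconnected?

Deleting 4 raises the number of components from 1 to 3, so 4 is a cut vertex.

Yes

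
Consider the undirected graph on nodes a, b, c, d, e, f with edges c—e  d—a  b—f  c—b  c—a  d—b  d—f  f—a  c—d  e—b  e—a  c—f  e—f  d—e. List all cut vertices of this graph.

none

Removing b, for instance, still leaves 1 component. No single vertex removal increases the component count — the graph has no articulation points.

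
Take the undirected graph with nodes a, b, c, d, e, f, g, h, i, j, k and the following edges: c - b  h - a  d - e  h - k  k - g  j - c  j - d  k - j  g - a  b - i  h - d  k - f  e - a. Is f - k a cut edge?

Removing f - k leaves no path between f and k: the component count goes from 1 to 2. So it is a bridge.

Yes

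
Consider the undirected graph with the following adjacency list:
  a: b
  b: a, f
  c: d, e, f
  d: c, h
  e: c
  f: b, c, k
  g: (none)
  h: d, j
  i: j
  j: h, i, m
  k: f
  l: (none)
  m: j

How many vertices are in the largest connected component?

l is isolated — a component by itself.
g is isolated — a component by itself.
Starting from a we can reach a, b, c, d, e, f, h, i, j, k, m. That is one component of size 11.
The largest has 11 vertices.

11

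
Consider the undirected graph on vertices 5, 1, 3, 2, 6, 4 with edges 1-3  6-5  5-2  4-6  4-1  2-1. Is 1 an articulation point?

Deleting 1 raises the number of components from 1 to 2, so 1 is a cut vertex.

Yes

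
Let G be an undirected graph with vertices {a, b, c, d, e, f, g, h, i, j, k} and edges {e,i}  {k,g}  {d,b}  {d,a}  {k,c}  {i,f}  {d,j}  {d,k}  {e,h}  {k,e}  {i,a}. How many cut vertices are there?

Removing d increases the component count from 1 to 3, so d is a cut vertex.
Removing e increases the component count from 1 to 2, so e is a cut vertex.
Removing i increases the component count from 1 to 2, so i is a cut vertex.
Likewise k is a cut vertex.
By contrast removing b leaves 1 component; it is not a cut vertex. No other vertex is a cut vertex either.

4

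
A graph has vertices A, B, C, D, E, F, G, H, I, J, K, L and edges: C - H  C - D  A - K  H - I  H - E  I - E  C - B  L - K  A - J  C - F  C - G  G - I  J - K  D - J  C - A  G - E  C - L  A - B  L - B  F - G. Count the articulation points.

Removing C increases the component count from 1 to 2, so C is a cut vertex.
By contrast removing E leaves 1 component; it is not a cut vertex. No other vertex is a cut vertex either.

1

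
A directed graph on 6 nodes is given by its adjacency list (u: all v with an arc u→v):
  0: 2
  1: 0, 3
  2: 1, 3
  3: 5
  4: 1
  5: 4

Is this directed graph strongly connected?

From 5 we can reach every vertex (0, 1, 2, 3, 4, 5), and every vertex can reach 5 (0, 1, 2, 3, 4, 5). So the whole graph is one strongly connected component.

Yes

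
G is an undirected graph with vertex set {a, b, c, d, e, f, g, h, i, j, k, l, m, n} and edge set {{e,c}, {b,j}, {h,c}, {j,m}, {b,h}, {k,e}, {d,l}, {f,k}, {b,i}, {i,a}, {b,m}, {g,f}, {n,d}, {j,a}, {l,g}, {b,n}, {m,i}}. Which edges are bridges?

none

The edges on the cycle b-j-a-i-b are not bridges since each lies on that cycle.
Every edge lies on some cycle, so there are no bridges.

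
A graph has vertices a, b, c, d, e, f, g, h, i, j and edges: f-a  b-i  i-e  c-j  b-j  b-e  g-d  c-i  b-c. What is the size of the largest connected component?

h is isolated — a component by itself.
Starting from d we can reach d, g. That is one component of size 2.
Starting from a we can reach a, f. That is one component of size 2.
Starting from b we can reach b, c, e, i, j. That is one component of size 5.
The largest has 5 vertices.

5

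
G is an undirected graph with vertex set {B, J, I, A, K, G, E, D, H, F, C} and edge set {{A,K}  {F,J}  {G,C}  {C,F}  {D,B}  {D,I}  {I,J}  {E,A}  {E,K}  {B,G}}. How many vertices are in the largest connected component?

7

H is isolated — a component by itself.
Starting from A we can reach A, E, K. That is one component of size 3.
Starting from B we can reach B, C, D, F, G, I, J. That is one component of size 7.
The largest has 7 vertices.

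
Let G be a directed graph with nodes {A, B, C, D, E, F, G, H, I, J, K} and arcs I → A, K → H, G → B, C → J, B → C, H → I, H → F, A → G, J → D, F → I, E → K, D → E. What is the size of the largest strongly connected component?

11

{A, B, C, D, E, F, G, H, I, J, K} are all mutually reachable — one SCC of size 11.
The largest has 11 vertices.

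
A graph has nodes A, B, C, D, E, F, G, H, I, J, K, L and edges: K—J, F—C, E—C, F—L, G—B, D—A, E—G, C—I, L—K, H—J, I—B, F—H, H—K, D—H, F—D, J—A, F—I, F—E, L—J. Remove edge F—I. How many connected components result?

1

F and I are still connected via F-C-I, so the component count stays at 1.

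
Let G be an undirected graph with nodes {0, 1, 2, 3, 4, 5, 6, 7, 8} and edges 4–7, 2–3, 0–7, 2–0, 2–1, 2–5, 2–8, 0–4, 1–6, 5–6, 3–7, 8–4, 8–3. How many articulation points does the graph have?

1

Removing 2 increases the component count from 1 to 2, so 2 is a cut vertex.
By contrast removing 1 leaves 1 component; it is not a cut vertex. No other vertex is a cut vertex either.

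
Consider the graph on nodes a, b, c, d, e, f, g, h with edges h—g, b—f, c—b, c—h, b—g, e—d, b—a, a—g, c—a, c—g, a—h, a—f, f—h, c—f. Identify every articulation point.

Removing h, for instance, still leaves 2 components. No single vertex removal increases the component count — the graph has no articulation points.

none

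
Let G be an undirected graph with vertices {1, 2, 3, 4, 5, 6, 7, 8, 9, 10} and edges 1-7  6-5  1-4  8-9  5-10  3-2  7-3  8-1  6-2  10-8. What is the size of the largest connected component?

10

Starting from 1 we can reach 1, 2, 3, 4, 5, 6, 7, 8, 9, 10. That is one component of size 10.
The largest has 10 vertices.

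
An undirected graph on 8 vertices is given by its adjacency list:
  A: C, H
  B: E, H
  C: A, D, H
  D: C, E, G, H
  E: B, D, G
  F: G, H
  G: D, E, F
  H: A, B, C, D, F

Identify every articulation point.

Removing D, for instance, still leaves 1 component. No single vertex removal increases the component count — the graph has no articulation points.

none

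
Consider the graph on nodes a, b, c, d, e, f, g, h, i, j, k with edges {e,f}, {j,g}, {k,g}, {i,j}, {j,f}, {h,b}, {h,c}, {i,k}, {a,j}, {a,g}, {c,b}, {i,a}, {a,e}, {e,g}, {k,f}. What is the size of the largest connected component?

d is isolated — a component by itself.
Starting from b we can reach b, c, h. That is one component of size 3.
Starting from a we can reach a, e, f, g, i, j, k. That is one component of size 7.
The largest has 7 vertices.

7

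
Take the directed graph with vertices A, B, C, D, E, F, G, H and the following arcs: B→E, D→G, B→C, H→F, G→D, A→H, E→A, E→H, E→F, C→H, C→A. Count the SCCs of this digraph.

{D, G} are all mutually reachable — one SCC of size 2.
{E} is an SCC by itself.
{B} is an SCC by itself.
{F} is an SCC by itself.
{C} is an SCC by itself.
(and 2 more singleton SCCs)
That gives 7 strongly connected components.

7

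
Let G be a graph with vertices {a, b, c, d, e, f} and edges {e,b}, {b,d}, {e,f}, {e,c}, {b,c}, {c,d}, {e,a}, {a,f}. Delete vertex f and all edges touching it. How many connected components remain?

With f gone, the remaining components are: {a, b, c, d, e}.
That is 1 component.

1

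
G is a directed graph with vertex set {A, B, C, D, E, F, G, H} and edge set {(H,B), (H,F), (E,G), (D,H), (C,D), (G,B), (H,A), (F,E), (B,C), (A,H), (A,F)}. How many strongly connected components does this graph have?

1

{A, B, C, D, E, F, G, H} are all mutually reachable — one SCC of size 8.
That gives 1 strongly connected component.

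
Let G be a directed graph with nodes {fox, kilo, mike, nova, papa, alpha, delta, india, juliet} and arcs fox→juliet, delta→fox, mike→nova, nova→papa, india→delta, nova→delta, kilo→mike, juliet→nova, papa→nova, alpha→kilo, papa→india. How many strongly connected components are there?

4

{fox, nova, papa, delta, india, juliet} are all mutually reachable — one SCC of size 6.
{mike} is an SCC by itself.
{alpha} is an SCC by itself.
{kilo} is an SCC by itself.
That gives 4 strongly connected components.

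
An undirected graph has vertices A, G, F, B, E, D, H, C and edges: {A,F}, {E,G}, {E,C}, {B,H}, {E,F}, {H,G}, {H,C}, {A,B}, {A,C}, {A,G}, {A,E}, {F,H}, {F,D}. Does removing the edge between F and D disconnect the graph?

Removing F - D leaves no path between F and D: the component count goes from 1 to 2. So it is a bridge.

Yes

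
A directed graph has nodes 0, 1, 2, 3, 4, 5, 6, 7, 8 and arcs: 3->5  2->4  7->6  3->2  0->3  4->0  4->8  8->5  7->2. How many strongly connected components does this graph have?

{0, 2, 3, 4} are all mutually reachable — one SCC of size 4.
{7} is an SCC by itself.
{6} is an SCC by itself.
{8} is an SCC by itself.
{1} is an SCC by itself.
(and 1 more singleton SCC)
That gives 6 strongly connected components.

6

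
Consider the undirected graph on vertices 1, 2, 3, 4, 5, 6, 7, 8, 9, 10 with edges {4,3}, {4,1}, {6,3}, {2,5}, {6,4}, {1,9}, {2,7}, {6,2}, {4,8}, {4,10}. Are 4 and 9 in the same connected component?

Yes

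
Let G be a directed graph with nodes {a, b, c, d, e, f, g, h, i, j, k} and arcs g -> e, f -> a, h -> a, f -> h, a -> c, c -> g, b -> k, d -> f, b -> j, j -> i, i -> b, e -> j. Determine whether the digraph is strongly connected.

No

There is no directed path from g to d, so the graph is not strongly connected.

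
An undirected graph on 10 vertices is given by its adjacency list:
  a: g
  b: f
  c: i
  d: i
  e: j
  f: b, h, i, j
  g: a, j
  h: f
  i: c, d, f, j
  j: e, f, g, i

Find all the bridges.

a-g, b-f, c-i, d-i, e-j, f-h, g-j

The edges on the cycle f-i-j-f are not bridges since each lies on that cycle.
But removing i-d disconnects i from d; removing j-g disconnects j from g; removing j-e disconnects j from e; removing g-a disconnects g from a — these are bridges.
In total 7 edges are bridges.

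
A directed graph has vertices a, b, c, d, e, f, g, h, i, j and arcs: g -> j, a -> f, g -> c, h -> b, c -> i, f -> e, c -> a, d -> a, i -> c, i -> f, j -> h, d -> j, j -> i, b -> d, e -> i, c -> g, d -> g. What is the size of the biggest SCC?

{a, b, c, d, e, f, g, h, i, j} are all mutually reachable — one SCC of size 10.
The largest has 10 vertices.

10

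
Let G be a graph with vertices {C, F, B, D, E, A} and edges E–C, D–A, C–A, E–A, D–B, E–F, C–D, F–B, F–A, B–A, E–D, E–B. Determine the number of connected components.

Starting from A we can reach A, B, C, D, E, F. That is one component of size 6.
Total: 1 component.

1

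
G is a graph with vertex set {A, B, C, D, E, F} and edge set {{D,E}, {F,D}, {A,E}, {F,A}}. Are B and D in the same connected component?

The component containing B is {B}, and D is not in it.

No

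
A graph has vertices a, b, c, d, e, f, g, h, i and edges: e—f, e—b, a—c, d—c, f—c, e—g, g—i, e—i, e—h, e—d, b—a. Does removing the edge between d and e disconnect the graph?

No

After removing d—e, the path d-c-f-e still connects them, so the edge is not a bridge.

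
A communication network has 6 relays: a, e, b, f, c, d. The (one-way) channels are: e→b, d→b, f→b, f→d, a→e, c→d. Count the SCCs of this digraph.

6

{c} is an SCC by itself.
{f} is an SCC by itself.
{d} is an SCC by itself.
{e} is an SCC by itself.
{a} is an SCC by itself.
(and 1 more singleton SCC)
That gives 6 strongly connected components.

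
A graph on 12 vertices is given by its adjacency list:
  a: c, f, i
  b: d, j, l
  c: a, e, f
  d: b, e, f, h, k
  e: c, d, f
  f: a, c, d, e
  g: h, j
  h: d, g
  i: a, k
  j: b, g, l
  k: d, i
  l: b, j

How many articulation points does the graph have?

Removing d increases the component count from 1 to 2, so d is a cut vertex.
By contrast removing i leaves 1 component; it is not a cut vertex. No other vertex is a cut vertex either.

1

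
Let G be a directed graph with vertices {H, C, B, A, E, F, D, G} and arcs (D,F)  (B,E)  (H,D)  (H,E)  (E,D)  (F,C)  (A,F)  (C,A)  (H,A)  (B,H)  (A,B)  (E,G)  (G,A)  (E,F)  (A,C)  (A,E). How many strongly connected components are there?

1

{A, B, C, D, E, F, G, H} are all mutually reachable — one SCC of size 8.
That gives 1 strongly connected component.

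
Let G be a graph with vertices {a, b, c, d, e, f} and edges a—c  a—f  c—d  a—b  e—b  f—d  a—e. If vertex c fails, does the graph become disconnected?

Deleting c leaves 1 component (was 1) (its neighbors a, d remain connected to each other), so c is not a cut vertex.

No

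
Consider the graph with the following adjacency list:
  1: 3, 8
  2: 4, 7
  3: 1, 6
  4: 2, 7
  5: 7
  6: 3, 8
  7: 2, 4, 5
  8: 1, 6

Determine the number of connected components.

Starting from 1 we can reach 1, 3, 6, 8. That is one component of size 4.
Starting from 2 we can reach 2, 4, 5, 7. That is one component of size 4.
Total: 2 components.

2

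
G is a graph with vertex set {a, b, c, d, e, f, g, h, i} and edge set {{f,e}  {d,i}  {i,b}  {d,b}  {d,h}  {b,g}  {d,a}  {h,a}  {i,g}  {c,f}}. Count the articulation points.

Removing d increases the component count from 2 to 3, so d is a cut vertex.
Removing f increases the component count from 2 to 3, so f is a cut vertex.
By contrast removing e leaves 2 components; it is not a cut vertex. No other vertex is a cut vertex either.

2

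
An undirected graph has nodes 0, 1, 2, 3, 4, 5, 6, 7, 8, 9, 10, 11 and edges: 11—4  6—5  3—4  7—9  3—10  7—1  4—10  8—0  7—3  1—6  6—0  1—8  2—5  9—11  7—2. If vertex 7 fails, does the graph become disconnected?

Deleting 7 raises the number of components from 1 to 2, so 7 is a cut vertex.

Yes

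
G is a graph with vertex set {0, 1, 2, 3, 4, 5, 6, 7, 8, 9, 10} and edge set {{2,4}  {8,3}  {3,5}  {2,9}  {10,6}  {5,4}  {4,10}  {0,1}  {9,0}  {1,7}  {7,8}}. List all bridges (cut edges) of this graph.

10-4, 10-6

The edges on the cycle 2-9-0-1-7-8-3-5-4-2 are not bridges since each lies on that cycle.
But removing 4 - 10 disconnects 4 from 10; removing 10 - 6 disconnects 10 from 6 — these are bridges.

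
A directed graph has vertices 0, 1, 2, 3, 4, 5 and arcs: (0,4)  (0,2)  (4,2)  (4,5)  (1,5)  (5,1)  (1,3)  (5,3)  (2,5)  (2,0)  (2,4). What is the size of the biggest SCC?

3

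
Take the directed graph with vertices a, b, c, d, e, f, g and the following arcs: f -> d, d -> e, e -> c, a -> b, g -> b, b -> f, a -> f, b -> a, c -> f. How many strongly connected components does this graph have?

{c, d, e, f} are all mutually reachable — one SCC of size 4.
{a, b} are all mutually reachable — one SCC of size 2.
{g} is an SCC by itself.
That gives 3 strongly connected components.

3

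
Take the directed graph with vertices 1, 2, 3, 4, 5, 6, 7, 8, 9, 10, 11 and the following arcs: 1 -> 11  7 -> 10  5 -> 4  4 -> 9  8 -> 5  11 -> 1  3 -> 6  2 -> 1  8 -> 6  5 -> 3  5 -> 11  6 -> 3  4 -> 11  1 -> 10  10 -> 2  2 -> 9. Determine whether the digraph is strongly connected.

There is no directed path from 6 to 1, so the graph is not strongly connected.

No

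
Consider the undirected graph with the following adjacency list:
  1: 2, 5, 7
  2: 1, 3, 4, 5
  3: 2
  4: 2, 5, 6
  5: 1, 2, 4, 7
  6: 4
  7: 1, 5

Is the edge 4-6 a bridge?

Yes

Removing 4-6 leaves no path between 4 and 6: the component count goes from 1 to 2. So it is a bridge.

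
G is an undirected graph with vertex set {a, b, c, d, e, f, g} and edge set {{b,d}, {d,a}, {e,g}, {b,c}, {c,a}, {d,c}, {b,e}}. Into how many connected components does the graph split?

f is isolated — a component by itself.
Starting from a we can reach a, b, c, d, e, g. That is one component of size 6.
Total: 2 components.

2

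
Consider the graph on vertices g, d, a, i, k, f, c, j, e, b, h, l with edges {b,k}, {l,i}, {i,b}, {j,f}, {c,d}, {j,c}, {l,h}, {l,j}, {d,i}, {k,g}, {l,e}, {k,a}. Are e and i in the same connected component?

Yes

From e we can reach a, b, c, d, e, f, g, h, i, j, k, l, which includes i.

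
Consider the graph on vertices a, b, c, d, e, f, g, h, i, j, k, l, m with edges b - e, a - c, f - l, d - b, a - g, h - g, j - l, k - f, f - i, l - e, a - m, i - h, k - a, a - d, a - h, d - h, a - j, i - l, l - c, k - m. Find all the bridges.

The edges on the cycle a-d-b-e-l-j-a are not bridges since each lies on that cycle.
Every edge lies on some cycle, so there are no bridges.

none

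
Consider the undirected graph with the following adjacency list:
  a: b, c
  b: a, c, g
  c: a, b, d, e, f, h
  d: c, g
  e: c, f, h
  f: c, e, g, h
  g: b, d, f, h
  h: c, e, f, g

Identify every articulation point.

none

Removing c, for instance, still leaves 1 component. No single vertex removal increases the component count — the graph has no articulation points.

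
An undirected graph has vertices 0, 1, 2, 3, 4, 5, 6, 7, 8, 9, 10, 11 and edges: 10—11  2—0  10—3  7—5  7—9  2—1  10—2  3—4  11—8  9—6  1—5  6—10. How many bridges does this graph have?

The edges on the cycle 7-9-6-10-2-1-5-7 are not bridges since each lies on that cycle.
But removing 3—4 disconnects 3 from 4; removing 11—10 disconnects 11 from 10; removing 3—10 disconnects 3 from 10; removing 11—8 disconnects 11 from 8 — these are bridges.
In total 5 edges are bridges.

5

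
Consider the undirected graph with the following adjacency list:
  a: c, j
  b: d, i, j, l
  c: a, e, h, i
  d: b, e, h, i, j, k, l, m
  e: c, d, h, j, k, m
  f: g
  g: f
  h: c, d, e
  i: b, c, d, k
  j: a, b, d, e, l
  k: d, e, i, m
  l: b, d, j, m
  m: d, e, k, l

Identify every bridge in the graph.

The edges on the cycle e-j-a-c-e are not bridges since each lies on that cycle.
But removing f-g disconnects f from g — this is a bridge.

f-g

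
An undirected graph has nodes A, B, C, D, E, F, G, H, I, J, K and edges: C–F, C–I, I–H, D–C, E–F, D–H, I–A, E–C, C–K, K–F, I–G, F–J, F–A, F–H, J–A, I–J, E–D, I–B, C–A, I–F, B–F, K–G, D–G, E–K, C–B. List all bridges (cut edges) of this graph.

none

The edges on the cycle I-F-H-I are not bridges since each lies on that cycle.
Every edge lies on some cycle, so there are no bridges.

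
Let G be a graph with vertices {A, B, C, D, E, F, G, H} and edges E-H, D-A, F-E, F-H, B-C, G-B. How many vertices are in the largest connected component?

3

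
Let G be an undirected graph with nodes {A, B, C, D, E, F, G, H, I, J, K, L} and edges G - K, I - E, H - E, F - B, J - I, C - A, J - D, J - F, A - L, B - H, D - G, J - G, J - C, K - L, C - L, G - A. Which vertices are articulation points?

J

Removing J increases the component count from 1 to 2, so J is a cut vertex.
By contrast removing G leaves 1 component; it is not a cut vertex. No other vertex is a cut vertex either.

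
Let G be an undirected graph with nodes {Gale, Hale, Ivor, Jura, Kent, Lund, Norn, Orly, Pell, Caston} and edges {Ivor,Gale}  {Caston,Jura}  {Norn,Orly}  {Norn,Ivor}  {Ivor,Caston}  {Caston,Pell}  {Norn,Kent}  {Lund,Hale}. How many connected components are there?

2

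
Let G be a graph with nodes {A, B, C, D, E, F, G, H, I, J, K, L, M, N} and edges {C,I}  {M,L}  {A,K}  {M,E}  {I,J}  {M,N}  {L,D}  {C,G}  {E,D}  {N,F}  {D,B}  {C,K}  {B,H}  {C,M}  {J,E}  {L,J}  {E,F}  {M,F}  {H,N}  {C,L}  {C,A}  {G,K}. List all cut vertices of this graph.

C

Removing C increases the component count from 1 to 2, so C is a cut vertex.
By contrast removing F leaves 1 component; it is not a cut vertex. No other vertex is a cut vertex either.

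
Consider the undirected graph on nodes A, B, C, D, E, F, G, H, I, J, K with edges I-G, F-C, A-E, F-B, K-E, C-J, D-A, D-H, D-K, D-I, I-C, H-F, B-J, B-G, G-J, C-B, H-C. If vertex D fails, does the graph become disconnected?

Deleting D raises the number of components from 1 to 2, so D is a cut vertex.

Yes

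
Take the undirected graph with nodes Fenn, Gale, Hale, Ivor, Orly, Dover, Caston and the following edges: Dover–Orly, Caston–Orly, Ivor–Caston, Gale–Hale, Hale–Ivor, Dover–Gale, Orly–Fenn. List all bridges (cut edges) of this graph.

The edges on the cycle Dover-Gale-Hale-Ivor-Caston-Orly-Dover are not bridges since each lies on that cycle.
But removing Orly–Fenn disconnects Orly from Fenn — this is a bridge.

Fenn-Orly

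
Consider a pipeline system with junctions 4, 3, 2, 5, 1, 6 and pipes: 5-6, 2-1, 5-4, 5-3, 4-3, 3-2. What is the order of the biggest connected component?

Starting from 1 we can reach 1, 2, 3, 4, 5, 6. That is one component of size 6.
The largest has 6 vertices.

6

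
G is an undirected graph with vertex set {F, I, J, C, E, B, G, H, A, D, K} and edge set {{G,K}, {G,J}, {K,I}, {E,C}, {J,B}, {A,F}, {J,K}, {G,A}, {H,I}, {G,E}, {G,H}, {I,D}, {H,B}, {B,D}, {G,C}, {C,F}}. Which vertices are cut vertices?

Removing G increases the component count from 1 to 2, so G is a cut vertex.
By contrast removing F leaves 1 component; it is not a cut vertex. No other vertex is a cut vertex either.

G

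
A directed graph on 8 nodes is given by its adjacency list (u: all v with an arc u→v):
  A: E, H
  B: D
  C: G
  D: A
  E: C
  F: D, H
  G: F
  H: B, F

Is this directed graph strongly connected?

From C we can reach every vertex (A, B, C, D, E, F, G, H), and every vertex can reach C (A, B, C, D, E, F, G, H). So the whole graph is one strongly connected component.

Yes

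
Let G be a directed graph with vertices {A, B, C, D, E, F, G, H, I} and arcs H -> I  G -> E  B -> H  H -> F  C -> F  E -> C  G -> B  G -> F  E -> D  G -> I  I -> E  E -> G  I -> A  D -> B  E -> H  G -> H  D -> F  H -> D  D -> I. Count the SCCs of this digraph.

4

{B, D, E, G, H, I} are all mutually reachable — one SCC of size 6.
{A} is an SCC by itself.
{F} is an SCC by itself.
{C} is an SCC by itself.
That gives 4 strongly connected components.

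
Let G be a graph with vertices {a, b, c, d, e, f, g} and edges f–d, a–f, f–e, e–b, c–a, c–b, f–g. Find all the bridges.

d-f, f-g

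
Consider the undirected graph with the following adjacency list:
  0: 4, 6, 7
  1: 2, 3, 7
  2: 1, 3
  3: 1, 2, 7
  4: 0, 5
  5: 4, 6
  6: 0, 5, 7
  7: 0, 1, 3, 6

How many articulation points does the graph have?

1

Removing 7 increases the component count from 1 to 2, so 7 is a cut vertex.
By contrast removing 5 leaves 1 component; it is not a cut vertex. No other vertex is a cut vertex either.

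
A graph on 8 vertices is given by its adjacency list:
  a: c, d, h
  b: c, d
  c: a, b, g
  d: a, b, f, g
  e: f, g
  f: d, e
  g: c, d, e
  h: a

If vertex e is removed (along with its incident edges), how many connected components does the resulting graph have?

With e gone, the remaining components are: {a, b, c, d, f, g, h}.
That is 1 component.

1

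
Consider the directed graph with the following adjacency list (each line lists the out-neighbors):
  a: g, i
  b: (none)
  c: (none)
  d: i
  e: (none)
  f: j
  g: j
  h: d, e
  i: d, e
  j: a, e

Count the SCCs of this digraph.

{a, g, j} are all mutually reachable — one SCC of size 3.
{d, i} are all mutually reachable — one SCC of size 2.
{e} is an SCC by itself.
{c} is an SCC by itself.
{f} is an SCC by itself.
(and 2 more singleton SCCs)
That gives 7 strongly connected components.

7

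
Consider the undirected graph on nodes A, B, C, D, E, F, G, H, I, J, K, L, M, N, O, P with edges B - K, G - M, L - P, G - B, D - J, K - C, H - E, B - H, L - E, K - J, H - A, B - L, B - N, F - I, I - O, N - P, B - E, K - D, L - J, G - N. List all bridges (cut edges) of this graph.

The edges on the cycle B-H-E-B are not bridges since each lies on that cycle.
But removing K - C disconnects K from C; removing F - I disconnects F from I; removing H - A disconnects H from A; removing I - O disconnects I from O — these are bridges.
In total 5 edges are bridges.

A-H, C-K, F-I, G-M, I-O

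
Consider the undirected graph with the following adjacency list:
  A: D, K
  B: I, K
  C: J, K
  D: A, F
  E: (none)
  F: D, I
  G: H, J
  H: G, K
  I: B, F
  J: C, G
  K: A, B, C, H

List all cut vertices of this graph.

K

Removing K increases the component count from 2 to 3, so K is a cut vertex.
By contrast removing C leaves 2 components; it is not a cut vertex. No other vertex is a cut vertex either.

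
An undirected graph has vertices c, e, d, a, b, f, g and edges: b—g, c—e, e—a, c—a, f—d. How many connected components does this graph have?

3

Starting from d we can reach d, f. That is one component of size 2.
Starting from b we can reach b, g. That is one component of size 2.
Starting from a we can reach a, c, e. That is one component of size 3.
Total: 3 components.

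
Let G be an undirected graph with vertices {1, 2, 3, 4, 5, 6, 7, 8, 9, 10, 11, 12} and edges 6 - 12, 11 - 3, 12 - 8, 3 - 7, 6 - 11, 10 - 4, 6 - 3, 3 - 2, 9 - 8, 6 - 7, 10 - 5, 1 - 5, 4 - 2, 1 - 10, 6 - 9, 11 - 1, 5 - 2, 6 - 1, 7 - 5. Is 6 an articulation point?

Yes

Deleting 6 raises the number of components from 1 to 2, so 6 is a cut vertex.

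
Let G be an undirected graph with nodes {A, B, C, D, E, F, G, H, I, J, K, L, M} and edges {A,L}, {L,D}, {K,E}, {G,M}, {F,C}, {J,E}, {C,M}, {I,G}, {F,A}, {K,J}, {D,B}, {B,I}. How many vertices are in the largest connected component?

H is isolated — a component by itself.
Starting from E we can reach E, J, K. That is one component of size 3.
Starting from A we can reach A, B, C, D, F, G, I, L, M. That is one component of size 9.
The largest has 9 vertices.

9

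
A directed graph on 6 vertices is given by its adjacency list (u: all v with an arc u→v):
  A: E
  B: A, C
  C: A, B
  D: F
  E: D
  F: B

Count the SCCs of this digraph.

{A, B, C, D, E, F} are all mutually reachable — one SCC of size 6.
That gives 1 strongly connected component.

1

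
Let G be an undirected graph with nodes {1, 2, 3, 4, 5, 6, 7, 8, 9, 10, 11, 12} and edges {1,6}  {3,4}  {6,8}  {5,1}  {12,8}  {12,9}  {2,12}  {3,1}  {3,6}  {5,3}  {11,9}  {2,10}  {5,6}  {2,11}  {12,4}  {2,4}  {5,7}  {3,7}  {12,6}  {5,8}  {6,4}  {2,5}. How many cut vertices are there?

1

Removing 2 increases the component count from 1 to 2, so 2 is a cut vertex.
By contrast removing 11 leaves 1 component; it is not a cut vertex. No other vertex is a cut vertex either.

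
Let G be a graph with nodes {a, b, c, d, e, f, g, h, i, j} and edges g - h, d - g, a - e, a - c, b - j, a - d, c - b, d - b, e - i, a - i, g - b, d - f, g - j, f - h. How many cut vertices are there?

Removing a increases the component count from 1 to 2, so a is a cut vertex.
By contrast removing g leaves 1 component; it is not a cut vertex. No other vertex is a cut vertex either.

1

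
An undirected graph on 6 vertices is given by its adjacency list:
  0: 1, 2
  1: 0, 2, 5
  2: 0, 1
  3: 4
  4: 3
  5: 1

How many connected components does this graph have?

2

Starting from 3 we can reach 3, 4. That is one component of size 2.
Starting from 0 we can reach 0, 1, 2, 5. That is one component of size 4.
Total: 2 components.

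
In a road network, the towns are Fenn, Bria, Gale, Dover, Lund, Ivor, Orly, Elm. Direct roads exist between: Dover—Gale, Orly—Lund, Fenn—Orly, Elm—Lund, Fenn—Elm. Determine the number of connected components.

Ivor is isolated — a component by itself.
Bria is isolated — a component by itself.
Starting from Gale we can reach Gale, Dover. That is one component of size 2.
Starting from Elm we can reach Elm, Fenn, Lund, Orly. That is one component of size 4.
Total: 4 components.

4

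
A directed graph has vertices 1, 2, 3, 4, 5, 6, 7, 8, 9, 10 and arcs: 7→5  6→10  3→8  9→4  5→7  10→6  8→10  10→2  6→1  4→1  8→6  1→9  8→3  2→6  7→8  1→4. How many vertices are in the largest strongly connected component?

3

{2, 6, 10} are all mutually reachable — one SCC of size 3.
{1, 4, 9} are all mutually reachable — one SCC of size 3.
{5, 7} are all mutually reachable — one SCC of size 2.
{3, 8} are all mutually reachable — one SCC of size 2.
The largest has 3 vertices.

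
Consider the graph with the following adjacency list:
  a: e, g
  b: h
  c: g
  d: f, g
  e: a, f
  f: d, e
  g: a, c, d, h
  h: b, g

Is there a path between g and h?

From g we can reach a, b, c, d, e, f, g, h, which includes h.

Yes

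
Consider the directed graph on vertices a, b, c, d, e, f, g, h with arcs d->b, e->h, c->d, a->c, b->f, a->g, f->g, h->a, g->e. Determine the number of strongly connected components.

{a, b, c, d, e, f, g, h} are all mutually reachable — one SCC of size 8.
That gives 1 strongly connected component.

1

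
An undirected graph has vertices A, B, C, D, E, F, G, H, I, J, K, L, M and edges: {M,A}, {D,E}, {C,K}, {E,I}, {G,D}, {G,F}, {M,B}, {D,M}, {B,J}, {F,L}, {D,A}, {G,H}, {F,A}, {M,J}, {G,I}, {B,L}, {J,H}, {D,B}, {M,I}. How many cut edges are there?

1

The edges on the cycle G-D-M-A-F-G are not bridges since each lies on that cycle.
But removing C—K disconnects C from K — this is a bridge.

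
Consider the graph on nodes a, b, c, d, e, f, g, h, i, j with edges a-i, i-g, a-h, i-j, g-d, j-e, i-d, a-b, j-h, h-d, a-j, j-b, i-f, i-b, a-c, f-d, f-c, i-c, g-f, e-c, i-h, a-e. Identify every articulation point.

Removing a, for instance, still leaves 1 component. No single vertex removal increases the component count — the graph has no articulation points.

none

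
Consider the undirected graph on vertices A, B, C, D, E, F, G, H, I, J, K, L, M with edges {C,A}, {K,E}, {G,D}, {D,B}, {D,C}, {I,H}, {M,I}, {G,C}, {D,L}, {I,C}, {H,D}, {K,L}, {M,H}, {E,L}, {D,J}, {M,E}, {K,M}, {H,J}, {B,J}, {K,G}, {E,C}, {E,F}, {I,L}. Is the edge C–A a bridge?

Yes

Removing C–A leaves no path between C and A: the component count goes from 1 to 2. So it is a bridge.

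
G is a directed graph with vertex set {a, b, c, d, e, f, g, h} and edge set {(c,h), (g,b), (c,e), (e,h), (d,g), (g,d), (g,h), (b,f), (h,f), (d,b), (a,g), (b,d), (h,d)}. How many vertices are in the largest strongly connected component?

4

{b, d, g, h} are all mutually reachable — one SCC of size 4.
{c} is an SCC by itself.
{a} is an SCC by itself.
{f} is an SCC by itself.
{e} is an SCC by itself.
The largest has 4 vertices.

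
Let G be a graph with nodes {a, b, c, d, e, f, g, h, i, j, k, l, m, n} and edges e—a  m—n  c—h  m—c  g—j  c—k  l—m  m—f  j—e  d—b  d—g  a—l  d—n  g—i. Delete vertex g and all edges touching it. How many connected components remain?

2

With g gone, the remaining components are: {i}; {a, b, c, d, e, f, h, j, k, l, m, n}.
That is 2 components.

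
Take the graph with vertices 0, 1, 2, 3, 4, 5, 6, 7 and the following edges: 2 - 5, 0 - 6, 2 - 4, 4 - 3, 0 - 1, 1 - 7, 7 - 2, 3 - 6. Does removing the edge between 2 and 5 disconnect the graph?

Removing 2 - 5 leaves no path between 2 and 5: the component count goes from 1 to 2. So it is a bridge.

Yes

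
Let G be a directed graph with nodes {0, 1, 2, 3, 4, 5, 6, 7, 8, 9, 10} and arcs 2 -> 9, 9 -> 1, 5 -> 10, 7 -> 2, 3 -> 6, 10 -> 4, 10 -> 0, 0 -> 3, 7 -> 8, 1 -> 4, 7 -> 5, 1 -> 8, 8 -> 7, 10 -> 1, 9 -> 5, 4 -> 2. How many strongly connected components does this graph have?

4

{1, 2, 4, 5, 7, 8, 9, 10} are all mutually reachable — one SCC of size 8.
{6} is an SCC by itself.
{3} is an SCC by itself.
{0} is an SCC by itself.
That gives 4 strongly connected components.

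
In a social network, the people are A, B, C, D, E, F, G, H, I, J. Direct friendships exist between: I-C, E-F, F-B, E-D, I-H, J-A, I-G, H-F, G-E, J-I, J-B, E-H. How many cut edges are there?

3

The edges on the cycle E-H-F-E are not bridges since each lies on that cycle.
But removing A-J disconnects A from J; removing C-I disconnects C from I; removing D-E disconnects D from E — these are bridges.
That makes 3 bridges.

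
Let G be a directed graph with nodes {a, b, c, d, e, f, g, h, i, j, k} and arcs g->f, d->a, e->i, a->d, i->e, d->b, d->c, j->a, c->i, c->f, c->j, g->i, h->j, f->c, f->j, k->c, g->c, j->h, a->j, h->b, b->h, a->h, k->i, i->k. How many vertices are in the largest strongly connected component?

{a, b, c, d, e, f, h, i, j, k} are all mutually reachable — one SCC of size 10.
{g} is an SCC by itself.
The largest has 10 vertices.

10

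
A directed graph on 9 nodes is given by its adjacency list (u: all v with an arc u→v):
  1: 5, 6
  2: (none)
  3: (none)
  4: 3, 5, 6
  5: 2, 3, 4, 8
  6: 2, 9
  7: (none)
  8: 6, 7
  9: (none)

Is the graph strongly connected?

There is no directed path from 9 to 4, so the graph is not strongly connected.

No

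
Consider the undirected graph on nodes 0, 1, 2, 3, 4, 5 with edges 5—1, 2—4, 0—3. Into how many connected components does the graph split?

3

Starting from 0 we can reach 0, 3. That is one component of size 2.
Starting from 1 we can reach 1, 5. That is one component of size 2.
Starting from 2 we can reach 2, 4. That is one component of size 2.
Total: 3 components.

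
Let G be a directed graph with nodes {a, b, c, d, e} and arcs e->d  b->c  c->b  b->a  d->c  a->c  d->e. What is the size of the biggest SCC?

{a, b, c} are all mutually reachable — one SCC of size 3.
{d, e} are all mutually reachable — one SCC of size 2.
The largest has 3 vertices.

3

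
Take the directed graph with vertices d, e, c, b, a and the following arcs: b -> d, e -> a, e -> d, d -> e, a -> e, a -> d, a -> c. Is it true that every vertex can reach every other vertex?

There is no directed path from a to b, so the graph is not strongly connected.

No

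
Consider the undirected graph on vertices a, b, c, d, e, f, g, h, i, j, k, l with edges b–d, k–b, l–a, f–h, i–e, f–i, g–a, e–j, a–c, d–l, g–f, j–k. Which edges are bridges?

a-c, f-h

The edges on the cycle g-f-i-e-j-k-b-d-l-a-g are not bridges since each lies on that cycle.
But removing f–h disconnects f from h; removing a–c disconnects a from c — these are bridges.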